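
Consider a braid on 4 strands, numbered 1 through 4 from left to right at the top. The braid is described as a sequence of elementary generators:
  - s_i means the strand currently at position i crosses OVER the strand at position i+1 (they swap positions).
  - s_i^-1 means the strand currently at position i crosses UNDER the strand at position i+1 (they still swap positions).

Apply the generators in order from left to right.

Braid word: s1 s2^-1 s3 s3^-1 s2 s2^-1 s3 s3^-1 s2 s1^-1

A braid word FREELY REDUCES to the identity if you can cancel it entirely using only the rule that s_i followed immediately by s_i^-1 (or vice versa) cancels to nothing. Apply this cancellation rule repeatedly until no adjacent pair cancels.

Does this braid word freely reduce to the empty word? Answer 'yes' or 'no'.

Answer: yes

Derivation:
Gen 1 (s1): push. Stack: [s1]
Gen 2 (s2^-1): push. Stack: [s1 s2^-1]
Gen 3 (s3): push. Stack: [s1 s2^-1 s3]
Gen 4 (s3^-1): cancels prior s3. Stack: [s1 s2^-1]
Gen 5 (s2): cancels prior s2^-1. Stack: [s1]
Gen 6 (s2^-1): push. Stack: [s1 s2^-1]
Gen 7 (s3): push. Stack: [s1 s2^-1 s3]
Gen 8 (s3^-1): cancels prior s3. Stack: [s1 s2^-1]
Gen 9 (s2): cancels prior s2^-1. Stack: [s1]
Gen 10 (s1^-1): cancels prior s1. Stack: []
Reduced word: (empty)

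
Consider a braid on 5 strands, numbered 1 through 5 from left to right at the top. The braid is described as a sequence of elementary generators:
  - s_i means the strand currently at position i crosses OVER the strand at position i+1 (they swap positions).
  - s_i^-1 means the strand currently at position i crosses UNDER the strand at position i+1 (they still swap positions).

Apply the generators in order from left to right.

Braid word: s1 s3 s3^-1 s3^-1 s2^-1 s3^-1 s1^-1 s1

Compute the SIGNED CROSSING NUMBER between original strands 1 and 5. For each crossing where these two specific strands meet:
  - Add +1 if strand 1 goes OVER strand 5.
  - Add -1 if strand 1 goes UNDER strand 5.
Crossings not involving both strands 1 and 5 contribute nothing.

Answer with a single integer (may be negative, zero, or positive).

Answer: 0

Derivation:
Gen 1: crossing 1x2. Both 1&5? no. Sum: 0
Gen 2: crossing 3x4. Both 1&5? no. Sum: 0
Gen 3: crossing 4x3. Both 1&5? no. Sum: 0
Gen 4: crossing 3x4. Both 1&5? no. Sum: 0
Gen 5: crossing 1x4. Both 1&5? no. Sum: 0
Gen 6: crossing 1x3. Both 1&5? no. Sum: 0
Gen 7: crossing 2x4. Both 1&5? no. Sum: 0
Gen 8: crossing 4x2. Both 1&5? no. Sum: 0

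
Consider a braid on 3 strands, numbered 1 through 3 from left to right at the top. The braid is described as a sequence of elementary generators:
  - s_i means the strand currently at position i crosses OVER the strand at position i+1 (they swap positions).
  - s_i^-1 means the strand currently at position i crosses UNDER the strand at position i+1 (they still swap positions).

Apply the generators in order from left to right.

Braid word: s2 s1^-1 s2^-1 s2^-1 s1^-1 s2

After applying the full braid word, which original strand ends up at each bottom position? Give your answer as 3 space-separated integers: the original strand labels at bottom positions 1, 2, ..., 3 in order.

Answer: 1 2 3

Derivation:
Gen 1 (s2): strand 2 crosses over strand 3. Perm now: [1 3 2]
Gen 2 (s1^-1): strand 1 crosses under strand 3. Perm now: [3 1 2]
Gen 3 (s2^-1): strand 1 crosses under strand 2. Perm now: [3 2 1]
Gen 4 (s2^-1): strand 2 crosses under strand 1. Perm now: [3 1 2]
Gen 5 (s1^-1): strand 3 crosses under strand 1. Perm now: [1 3 2]
Gen 6 (s2): strand 3 crosses over strand 2. Perm now: [1 2 3]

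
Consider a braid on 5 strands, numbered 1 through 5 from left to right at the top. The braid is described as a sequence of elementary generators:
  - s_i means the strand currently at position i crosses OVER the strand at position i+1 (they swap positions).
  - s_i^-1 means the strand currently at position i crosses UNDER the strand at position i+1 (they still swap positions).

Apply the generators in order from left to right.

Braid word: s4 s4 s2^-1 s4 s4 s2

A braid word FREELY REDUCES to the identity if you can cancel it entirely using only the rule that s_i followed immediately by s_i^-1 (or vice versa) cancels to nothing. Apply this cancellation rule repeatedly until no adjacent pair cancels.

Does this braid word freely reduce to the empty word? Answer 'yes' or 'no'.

Answer: no

Derivation:
Gen 1 (s4): push. Stack: [s4]
Gen 2 (s4): push. Stack: [s4 s4]
Gen 3 (s2^-1): push. Stack: [s4 s4 s2^-1]
Gen 4 (s4): push. Stack: [s4 s4 s2^-1 s4]
Gen 5 (s4): push. Stack: [s4 s4 s2^-1 s4 s4]
Gen 6 (s2): push. Stack: [s4 s4 s2^-1 s4 s4 s2]
Reduced word: s4 s4 s2^-1 s4 s4 s2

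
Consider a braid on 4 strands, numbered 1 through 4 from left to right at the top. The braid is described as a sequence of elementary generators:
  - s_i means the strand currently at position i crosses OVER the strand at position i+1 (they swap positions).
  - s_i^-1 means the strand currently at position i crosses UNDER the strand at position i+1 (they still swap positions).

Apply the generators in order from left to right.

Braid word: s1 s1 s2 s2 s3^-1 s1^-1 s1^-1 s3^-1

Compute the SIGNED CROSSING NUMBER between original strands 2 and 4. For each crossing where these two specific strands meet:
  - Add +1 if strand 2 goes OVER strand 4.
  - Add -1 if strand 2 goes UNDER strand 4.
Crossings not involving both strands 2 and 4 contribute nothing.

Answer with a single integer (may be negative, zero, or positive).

Answer: 0

Derivation:
Gen 1: crossing 1x2. Both 2&4? no. Sum: 0
Gen 2: crossing 2x1. Both 2&4? no. Sum: 0
Gen 3: crossing 2x3. Both 2&4? no. Sum: 0
Gen 4: crossing 3x2. Both 2&4? no. Sum: 0
Gen 5: crossing 3x4. Both 2&4? no. Sum: 0
Gen 6: crossing 1x2. Both 2&4? no. Sum: 0
Gen 7: crossing 2x1. Both 2&4? no. Sum: 0
Gen 8: crossing 4x3. Both 2&4? no. Sum: 0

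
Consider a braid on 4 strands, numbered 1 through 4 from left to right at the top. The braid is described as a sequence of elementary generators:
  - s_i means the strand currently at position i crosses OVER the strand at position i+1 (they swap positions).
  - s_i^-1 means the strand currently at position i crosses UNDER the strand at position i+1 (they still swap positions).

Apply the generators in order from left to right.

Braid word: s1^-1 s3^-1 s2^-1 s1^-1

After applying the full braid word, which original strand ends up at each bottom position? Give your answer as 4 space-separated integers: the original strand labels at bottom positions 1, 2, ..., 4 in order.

Gen 1 (s1^-1): strand 1 crosses under strand 2. Perm now: [2 1 3 4]
Gen 2 (s3^-1): strand 3 crosses under strand 4. Perm now: [2 1 4 3]
Gen 3 (s2^-1): strand 1 crosses under strand 4. Perm now: [2 4 1 3]
Gen 4 (s1^-1): strand 2 crosses under strand 4. Perm now: [4 2 1 3]

Answer: 4 2 1 3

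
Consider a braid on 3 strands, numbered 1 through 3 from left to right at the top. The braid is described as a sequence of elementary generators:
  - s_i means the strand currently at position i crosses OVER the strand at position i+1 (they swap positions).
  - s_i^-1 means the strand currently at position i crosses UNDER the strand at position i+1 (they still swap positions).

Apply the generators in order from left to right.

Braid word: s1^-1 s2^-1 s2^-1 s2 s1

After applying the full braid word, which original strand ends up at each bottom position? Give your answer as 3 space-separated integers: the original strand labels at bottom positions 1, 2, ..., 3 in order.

Gen 1 (s1^-1): strand 1 crosses under strand 2. Perm now: [2 1 3]
Gen 2 (s2^-1): strand 1 crosses under strand 3. Perm now: [2 3 1]
Gen 3 (s2^-1): strand 3 crosses under strand 1. Perm now: [2 1 3]
Gen 4 (s2): strand 1 crosses over strand 3. Perm now: [2 3 1]
Gen 5 (s1): strand 2 crosses over strand 3. Perm now: [3 2 1]

Answer: 3 2 1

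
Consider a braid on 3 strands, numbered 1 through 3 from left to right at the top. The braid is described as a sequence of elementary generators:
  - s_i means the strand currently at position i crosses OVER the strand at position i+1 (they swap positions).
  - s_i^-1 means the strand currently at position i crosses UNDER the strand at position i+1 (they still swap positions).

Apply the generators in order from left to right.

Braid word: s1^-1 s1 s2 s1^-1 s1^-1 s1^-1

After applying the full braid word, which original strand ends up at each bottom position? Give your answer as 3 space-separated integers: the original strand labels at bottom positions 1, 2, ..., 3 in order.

Answer: 3 1 2

Derivation:
Gen 1 (s1^-1): strand 1 crosses under strand 2. Perm now: [2 1 3]
Gen 2 (s1): strand 2 crosses over strand 1. Perm now: [1 2 3]
Gen 3 (s2): strand 2 crosses over strand 3. Perm now: [1 3 2]
Gen 4 (s1^-1): strand 1 crosses under strand 3. Perm now: [3 1 2]
Gen 5 (s1^-1): strand 3 crosses under strand 1. Perm now: [1 3 2]
Gen 6 (s1^-1): strand 1 crosses under strand 3. Perm now: [3 1 2]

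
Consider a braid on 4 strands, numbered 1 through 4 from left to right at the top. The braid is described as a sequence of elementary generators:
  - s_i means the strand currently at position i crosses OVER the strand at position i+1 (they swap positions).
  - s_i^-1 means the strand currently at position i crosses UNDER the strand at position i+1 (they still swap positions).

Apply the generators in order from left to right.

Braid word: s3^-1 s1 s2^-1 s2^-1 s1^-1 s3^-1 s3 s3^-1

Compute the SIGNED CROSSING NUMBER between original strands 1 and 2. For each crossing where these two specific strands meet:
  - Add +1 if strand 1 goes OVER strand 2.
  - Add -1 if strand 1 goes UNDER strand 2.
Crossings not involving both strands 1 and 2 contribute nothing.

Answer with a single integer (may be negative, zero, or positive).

Gen 1: crossing 3x4. Both 1&2? no. Sum: 0
Gen 2: 1 over 2. Both 1&2? yes. Contrib: +1. Sum: 1
Gen 3: crossing 1x4. Both 1&2? no. Sum: 1
Gen 4: crossing 4x1. Both 1&2? no. Sum: 1
Gen 5: 2 under 1. Both 1&2? yes. Contrib: +1. Sum: 2
Gen 6: crossing 4x3. Both 1&2? no. Sum: 2
Gen 7: crossing 3x4. Both 1&2? no. Sum: 2
Gen 8: crossing 4x3. Both 1&2? no. Sum: 2

Answer: 2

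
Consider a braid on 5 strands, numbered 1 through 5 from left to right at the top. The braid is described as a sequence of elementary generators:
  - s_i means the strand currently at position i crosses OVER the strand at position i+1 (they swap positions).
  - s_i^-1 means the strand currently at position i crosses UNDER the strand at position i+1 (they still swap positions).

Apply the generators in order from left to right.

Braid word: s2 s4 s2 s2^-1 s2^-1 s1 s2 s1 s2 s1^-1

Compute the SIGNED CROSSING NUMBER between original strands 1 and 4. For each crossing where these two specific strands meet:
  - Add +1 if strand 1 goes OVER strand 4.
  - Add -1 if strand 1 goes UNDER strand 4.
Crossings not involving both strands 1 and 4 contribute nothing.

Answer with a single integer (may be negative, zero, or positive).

Answer: 0

Derivation:
Gen 1: crossing 2x3. Both 1&4? no. Sum: 0
Gen 2: crossing 4x5. Both 1&4? no. Sum: 0
Gen 3: crossing 3x2. Both 1&4? no. Sum: 0
Gen 4: crossing 2x3. Both 1&4? no. Sum: 0
Gen 5: crossing 3x2. Both 1&4? no. Sum: 0
Gen 6: crossing 1x2. Both 1&4? no. Sum: 0
Gen 7: crossing 1x3. Both 1&4? no. Sum: 0
Gen 8: crossing 2x3. Both 1&4? no. Sum: 0
Gen 9: crossing 2x1. Both 1&4? no. Sum: 0
Gen 10: crossing 3x1. Both 1&4? no. Sum: 0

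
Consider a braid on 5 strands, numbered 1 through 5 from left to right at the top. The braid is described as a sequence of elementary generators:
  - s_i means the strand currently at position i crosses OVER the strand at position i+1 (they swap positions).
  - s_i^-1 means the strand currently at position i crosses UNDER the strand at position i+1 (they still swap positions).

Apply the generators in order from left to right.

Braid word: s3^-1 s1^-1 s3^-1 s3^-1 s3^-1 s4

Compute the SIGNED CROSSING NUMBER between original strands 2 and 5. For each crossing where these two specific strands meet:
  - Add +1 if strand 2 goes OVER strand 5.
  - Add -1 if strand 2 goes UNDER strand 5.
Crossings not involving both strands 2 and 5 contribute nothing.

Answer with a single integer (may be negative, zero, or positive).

Gen 1: crossing 3x4. Both 2&5? no. Sum: 0
Gen 2: crossing 1x2. Both 2&5? no. Sum: 0
Gen 3: crossing 4x3. Both 2&5? no. Sum: 0
Gen 4: crossing 3x4. Both 2&5? no. Sum: 0
Gen 5: crossing 4x3. Both 2&5? no. Sum: 0
Gen 6: crossing 4x5. Both 2&5? no. Sum: 0

Answer: 0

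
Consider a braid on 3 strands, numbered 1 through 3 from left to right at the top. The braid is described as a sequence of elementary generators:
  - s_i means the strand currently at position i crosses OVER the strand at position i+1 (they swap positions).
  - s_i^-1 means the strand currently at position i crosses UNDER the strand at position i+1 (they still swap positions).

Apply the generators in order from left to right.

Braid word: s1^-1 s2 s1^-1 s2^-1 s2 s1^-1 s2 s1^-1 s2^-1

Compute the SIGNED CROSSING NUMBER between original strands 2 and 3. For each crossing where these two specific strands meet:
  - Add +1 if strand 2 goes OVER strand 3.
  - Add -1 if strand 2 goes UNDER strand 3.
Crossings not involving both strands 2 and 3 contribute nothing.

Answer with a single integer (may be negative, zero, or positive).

Answer: -1

Derivation:
Gen 1: crossing 1x2. Both 2&3? no. Sum: 0
Gen 2: crossing 1x3. Both 2&3? no. Sum: 0
Gen 3: 2 under 3. Both 2&3? yes. Contrib: -1. Sum: -1
Gen 4: crossing 2x1. Both 2&3? no. Sum: -1
Gen 5: crossing 1x2. Both 2&3? no. Sum: -1
Gen 6: 3 under 2. Both 2&3? yes. Contrib: +1. Sum: 0
Gen 7: crossing 3x1. Both 2&3? no. Sum: 0
Gen 8: crossing 2x1. Both 2&3? no. Sum: 0
Gen 9: 2 under 3. Both 2&3? yes. Contrib: -1. Sum: -1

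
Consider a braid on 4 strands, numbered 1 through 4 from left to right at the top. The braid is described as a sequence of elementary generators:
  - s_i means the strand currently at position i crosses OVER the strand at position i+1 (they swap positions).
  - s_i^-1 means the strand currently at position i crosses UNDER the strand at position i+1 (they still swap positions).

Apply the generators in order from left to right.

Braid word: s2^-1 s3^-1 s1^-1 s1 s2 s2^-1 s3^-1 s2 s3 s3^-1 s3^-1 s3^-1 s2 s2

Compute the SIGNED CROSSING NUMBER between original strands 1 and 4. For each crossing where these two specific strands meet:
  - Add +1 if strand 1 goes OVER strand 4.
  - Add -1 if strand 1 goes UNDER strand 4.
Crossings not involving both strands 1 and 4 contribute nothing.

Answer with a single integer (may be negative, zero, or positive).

Answer: 0

Derivation:
Gen 1: crossing 2x3. Both 1&4? no. Sum: 0
Gen 2: crossing 2x4. Both 1&4? no. Sum: 0
Gen 3: crossing 1x3. Both 1&4? no. Sum: 0
Gen 4: crossing 3x1. Both 1&4? no. Sum: 0
Gen 5: crossing 3x4. Both 1&4? no. Sum: 0
Gen 6: crossing 4x3. Both 1&4? no. Sum: 0
Gen 7: crossing 4x2. Both 1&4? no. Sum: 0
Gen 8: crossing 3x2. Both 1&4? no. Sum: 0
Gen 9: crossing 3x4. Both 1&4? no. Sum: 0
Gen 10: crossing 4x3. Both 1&4? no. Sum: 0
Gen 11: crossing 3x4. Both 1&4? no. Sum: 0
Gen 12: crossing 4x3. Both 1&4? no. Sum: 0
Gen 13: crossing 2x3. Both 1&4? no. Sum: 0
Gen 14: crossing 3x2. Both 1&4? no. Sum: 0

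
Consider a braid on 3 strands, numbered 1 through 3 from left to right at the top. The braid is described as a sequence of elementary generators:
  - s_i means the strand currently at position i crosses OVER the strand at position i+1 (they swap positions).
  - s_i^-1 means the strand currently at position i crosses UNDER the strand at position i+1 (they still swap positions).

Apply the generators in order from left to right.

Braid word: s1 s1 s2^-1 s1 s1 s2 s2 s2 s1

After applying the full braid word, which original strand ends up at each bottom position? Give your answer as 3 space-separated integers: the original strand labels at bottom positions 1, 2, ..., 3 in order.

Gen 1 (s1): strand 1 crosses over strand 2. Perm now: [2 1 3]
Gen 2 (s1): strand 2 crosses over strand 1. Perm now: [1 2 3]
Gen 3 (s2^-1): strand 2 crosses under strand 3. Perm now: [1 3 2]
Gen 4 (s1): strand 1 crosses over strand 3. Perm now: [3 1 2]
Gen 5 (s1): strand 3 crosses over strand 1. Perm now: [1 3 2]
Gen 6 (s2): strand 3 crosses over strand 2. Perm now: [1 2 3]
Gen 7 (s2): strand 2 crosses over strand 3. Perm now: [1 3 2]
Gen 8 (s2): strand 3 crosses over strand 2. Perm now: [1 2 3]
Gen 9 (s1): strand 1 crosses over strand 2. Perm now: [2 1 3]

Answer: 2 1 3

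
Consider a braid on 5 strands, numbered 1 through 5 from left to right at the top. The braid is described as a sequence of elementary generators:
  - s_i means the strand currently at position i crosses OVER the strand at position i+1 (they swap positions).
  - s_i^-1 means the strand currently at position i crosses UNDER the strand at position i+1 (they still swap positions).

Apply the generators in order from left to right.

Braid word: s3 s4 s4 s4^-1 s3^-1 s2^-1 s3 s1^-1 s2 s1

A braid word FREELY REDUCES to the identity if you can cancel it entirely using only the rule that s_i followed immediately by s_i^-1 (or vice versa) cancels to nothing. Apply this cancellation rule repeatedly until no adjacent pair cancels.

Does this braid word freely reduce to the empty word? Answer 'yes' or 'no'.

Gen 1 (s3): push. Stack: [s3]
Gen 2 (s4): push. Stack: [s3 s4]
Gen 3 (s4): push. Stack: [s3 s4 s4]
Gen 4 (s4^-1): cancels prior s4. Stack: [s3 s4]
Gen 5 (s3^-1): push. Stack: [s3 s4 s3^-1]
Gen 6 (s2^-1): push. Stack: [s3 s4 s3^-1 s2^-1]
Gen 7 (s3): push. Stack: [s3 s4 s3^-1 s2^-1 s3]
Gen 8 (s1^-1): push. Stack: [s3 s4 s3^-1 s2^-1 s3 s1^-1]
Gen 9 (s2): push. Stack: [s3 s4 s3^-1 s2^-1 s3 s1^-1 s2]
Gen 10 (s1): push. Stack: [s3 s4 s3^-1 s2^-1 s3 s1^-1 s2 s1]
Reduced word: s3 s4 s3^-1 s2^-1 s3 s1^-1 s2 s1

Answer: no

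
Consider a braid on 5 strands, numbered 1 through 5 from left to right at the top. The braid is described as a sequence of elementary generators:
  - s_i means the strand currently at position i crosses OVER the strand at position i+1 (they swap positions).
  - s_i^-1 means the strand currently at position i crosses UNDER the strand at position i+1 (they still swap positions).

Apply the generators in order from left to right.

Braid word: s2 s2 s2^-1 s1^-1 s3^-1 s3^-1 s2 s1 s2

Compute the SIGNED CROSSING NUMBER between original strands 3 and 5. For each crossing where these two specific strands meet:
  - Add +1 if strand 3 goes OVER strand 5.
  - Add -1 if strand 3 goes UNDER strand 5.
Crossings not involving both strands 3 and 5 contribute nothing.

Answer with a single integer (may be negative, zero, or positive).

Answer: 0

Derivation:
Gen 1: crossing 2x3. Both 3&5? no. Sum: 0
Gen 2: crossing 3x2. Both 3&5? no. Sum: 0
Gen 3: crossing 2x3. Both 3&5? no. Sum: 0
Gen 4: crossing 1x3. Both 3&5? no. Sum: 0
Gen 5: crossing 2x4. Both 3&5? no. Sum: 0
Gen 6: crossing 4x2. Both 3&5? no. Sum: 0
Gen 7: crossing 1x2. Both 3&5? no. Sum: 0
Gen 8: crossing 3x2. Both 3&5? no. Sum: 0
Gen 9: crossing 3x1. Both 3&5? no. Sum: 0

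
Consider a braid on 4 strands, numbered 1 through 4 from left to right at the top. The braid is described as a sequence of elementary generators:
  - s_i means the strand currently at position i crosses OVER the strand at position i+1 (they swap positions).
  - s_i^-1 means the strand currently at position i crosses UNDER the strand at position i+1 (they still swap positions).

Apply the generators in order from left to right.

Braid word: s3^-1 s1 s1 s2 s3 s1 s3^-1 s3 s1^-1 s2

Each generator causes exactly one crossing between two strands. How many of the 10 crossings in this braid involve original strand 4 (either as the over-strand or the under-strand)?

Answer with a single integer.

Answer: 5

Derivation:
Gen 1: crossing 3x4. Involves strand 4? yes. Count so far: 1
Gen 2: crossing 1x2. Involves strand 4? no. Count so far: 1
Gen 3: crossing 2x1. Involves strand 4? no. Count so far: 1
Gen 4: crossing 2x4. Involves strand 4? yes. Count so far: 2
Gen 5: crossing 2x3. Involves strand 4? no. Count so far: 2
Gen 6: crossing 1x4. Involves strand 4? yes. Count so far: 3
Gen 7: crossing 3x2. Involves strand 4? no. Count so far: 3
Gen 8: crossing 2x3. Involves strand 4? no. Count so far: 3
Gen 9: crossing 4x1. Involves strand 4? yes. Count so far: 4
Gen 10: crossing 4x3. Involves strand 4? yes. Count so far: 5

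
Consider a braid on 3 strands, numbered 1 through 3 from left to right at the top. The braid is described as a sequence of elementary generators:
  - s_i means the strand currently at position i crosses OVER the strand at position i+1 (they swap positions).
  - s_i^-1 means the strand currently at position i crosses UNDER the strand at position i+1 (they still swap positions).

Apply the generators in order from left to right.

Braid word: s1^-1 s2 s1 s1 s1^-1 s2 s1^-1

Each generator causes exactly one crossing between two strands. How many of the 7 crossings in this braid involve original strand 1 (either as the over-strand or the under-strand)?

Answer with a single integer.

Answer: 4

Derivation:
Gen 1: crossing 1x2. Involves strand 1? yes. Count so far: 1
Gen 2: crossing 1x3. Involves strand 1? yes. Count so far: 2
Gen 3: crossing 2x3. Involves strand 1? no. Count so far: 2
Gen 4: crossing 3x2. Involves strand 1? no. Count so far: 2
Gen 5: crossing 2x3. Involves strand 1? no. Count so far: 2
Gen 6: crossing 2x1. Involves strand 1? yes. Count so far: 3
Gen 7: crossing 3x1. Involves strand 1? yes. Count so far: 4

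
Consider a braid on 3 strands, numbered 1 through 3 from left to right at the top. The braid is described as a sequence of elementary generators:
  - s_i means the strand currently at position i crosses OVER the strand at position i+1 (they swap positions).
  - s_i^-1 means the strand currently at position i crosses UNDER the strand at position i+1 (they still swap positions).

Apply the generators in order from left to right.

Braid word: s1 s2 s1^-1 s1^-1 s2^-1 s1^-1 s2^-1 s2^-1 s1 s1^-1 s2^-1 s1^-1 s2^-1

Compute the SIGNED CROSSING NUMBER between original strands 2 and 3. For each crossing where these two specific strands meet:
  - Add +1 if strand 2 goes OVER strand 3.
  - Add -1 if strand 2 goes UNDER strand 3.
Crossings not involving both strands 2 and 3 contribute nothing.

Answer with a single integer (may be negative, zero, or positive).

Answer: -1

Derivation:
Gen 1: crossing 1x2. Both 2&3? no. Sum: 0
Gen 2: crossing 1x3. Both 2&3? no. Sum: 0
Gen 3: 2 under 3. Both 2&3? yes. Contrib: -1. Sum: -1
Gen 4: 3 under 2. Both 2&3? yes. Contrib: +1. Sum: 0
Gen 5: crossing 3x1. Both 2&3? no. Sum: 0
Gen 6: crossing 2x1. Both 2&3? no. Sum: 0
Gen 7: 2 under 3. Both 2&3? yes. Contrib: -1. Sum: -1
Gen 8: 3 under 2. Both 2&3? yes. Contrib: +1. Sum: 0
Gen 9: crossing 1x2. Both 2&3? no. Sum: 0
Gen 10: crossing 2x1. Both 2&3? no. Sum: 0
Gen 11: 2 under 3. Both 2&3? yes. Contrib: -1. Sum: -1
Gen 12: crossing 1x3. Both 2&3? no. Sum: -1
Gen 13: crossing 1x2. Both 2&3? no. Sum: -1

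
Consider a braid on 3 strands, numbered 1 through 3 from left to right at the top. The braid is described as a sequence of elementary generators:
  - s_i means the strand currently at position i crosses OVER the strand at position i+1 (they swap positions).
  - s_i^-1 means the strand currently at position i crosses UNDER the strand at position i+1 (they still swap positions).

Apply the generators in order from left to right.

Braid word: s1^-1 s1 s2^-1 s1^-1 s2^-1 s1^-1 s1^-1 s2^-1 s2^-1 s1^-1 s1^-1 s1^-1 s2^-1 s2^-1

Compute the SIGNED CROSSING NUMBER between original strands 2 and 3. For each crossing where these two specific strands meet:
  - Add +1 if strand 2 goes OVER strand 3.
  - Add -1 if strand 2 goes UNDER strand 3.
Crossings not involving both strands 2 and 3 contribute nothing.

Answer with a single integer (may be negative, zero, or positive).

Answer: 0

Derivation:
Gen 1: crossing 1x2. Both 2&3? no. Sum: 0
Gen 2: crossing 2x1. Both 2&3? no. Sum: 0
Gen 3: 2 under 3. Both 2&3? yes. Contrib: -1. Sum: -1
Gen 4: crossing 1x3. Both 2&3? no. Sum: -1
Gen 5: crossing 1x2. Both 2&3? no. Sum: -1
Gen 6: 3 under 2. Both 2&3? yes. Contrib: +1. Sum: 0
Gen 7: 2 under 3. Both 2&3? yes. Contrib: -1. Sum: -1
Gen 8: crossing 2x1. Both 2&3? no. Sum: -1
Gen 9: crossing 1x2. Both 2&3? no. Sum: -1
Gen 10: 3 under 2. Both 2&3? yes. Contrib: +1. Sum: 0
Gen 11: 2 under 3. Both 2&3? yes. Contrib: -1. Sum: -1
Gen 12: 3 under 2. Both 2&3? yes. Contrib: +1. Sum: 0
Gen 13: crossing 3x1. Both 2&3? no. Sum: 0
Gen 14: crossing 1x3. Both 2&3? no. Sum: 0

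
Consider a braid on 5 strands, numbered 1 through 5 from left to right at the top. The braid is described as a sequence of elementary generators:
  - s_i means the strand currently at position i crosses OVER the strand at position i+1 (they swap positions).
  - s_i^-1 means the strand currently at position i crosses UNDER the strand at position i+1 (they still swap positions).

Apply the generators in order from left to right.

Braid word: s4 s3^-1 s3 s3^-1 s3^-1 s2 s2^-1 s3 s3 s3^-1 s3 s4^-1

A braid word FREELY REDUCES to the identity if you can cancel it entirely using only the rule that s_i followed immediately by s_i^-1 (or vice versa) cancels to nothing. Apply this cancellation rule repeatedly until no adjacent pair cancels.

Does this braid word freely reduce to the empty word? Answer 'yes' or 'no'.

Gen 1 (s4): push. Stack: [s4]
Gen 2 (s3^-1): push. Stack: [s4 s3^-1]
Gen 3 (s3): cancels prior s3^-1. Stack: [s4]
Gen 4 (s3^-1): push. Stack: [s4 s3^-1]
Gen 5 (s3^-1): push. Stack: [s4 s3^-1 s3^-1]
Gen 6 (s2): push. Stack: [s4 s3^-1 s3^-1 s2]
Gen 7 (s2^-1): cancels prior s2. Stack: [s4 s3^-1 s3^-1]
Gen 8 (s3): cancels prior s3^-1. Stack: [s4 s3^-1]
Gen 9 (s3): cancels prior s3^-1. Stack: [s4]
Gen 10 (s3^-1): push. Stack: [s4 s3^-1]
Gen 11 (s3): cancels prior s3^-1. Stack: [s4]
Gen 12 (s4^-1): cancels prior s4. Stack: []
Reduced word: (empty)

Answer: yes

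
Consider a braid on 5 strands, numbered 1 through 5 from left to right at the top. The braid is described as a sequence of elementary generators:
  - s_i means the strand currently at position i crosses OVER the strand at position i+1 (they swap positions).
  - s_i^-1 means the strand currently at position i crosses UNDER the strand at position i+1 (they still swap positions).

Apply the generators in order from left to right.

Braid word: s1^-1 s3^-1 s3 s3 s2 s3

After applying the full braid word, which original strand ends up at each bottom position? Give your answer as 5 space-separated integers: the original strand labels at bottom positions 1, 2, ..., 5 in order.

Gen 1 (s1^-1): strand 1 crosses under strand 2. Perm now: [2 1 3 4 5]
Gen 2 (s3^-1): strand 3 crosses under strand 4. Perm now: [2 1 4 3 5]
Gen 3 (s3): strand 4 crosses over strand 3. Perm now: [2 1 3 4 5]
Gen 4 (s3): strand 3 crosses over strand 4. Perm now: [2 1 4 3 5]
Gen 5 (s2): strand 1 crosses over strand 4. Perm now: [2 4 1 3 5]
Gen 6 (s3): strand 1 crosses over strand 3. Perm now: [2 4 3 1 5]

Answer: 2 4 3 1 5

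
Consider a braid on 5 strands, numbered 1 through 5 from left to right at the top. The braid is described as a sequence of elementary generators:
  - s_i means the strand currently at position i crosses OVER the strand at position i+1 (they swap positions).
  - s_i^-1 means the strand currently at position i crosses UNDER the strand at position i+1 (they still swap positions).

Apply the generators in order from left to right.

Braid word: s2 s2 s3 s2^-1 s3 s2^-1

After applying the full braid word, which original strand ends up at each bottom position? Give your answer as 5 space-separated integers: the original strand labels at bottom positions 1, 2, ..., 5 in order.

Answer: 1 3 4 2 5

Derivation:
Gen 1 (s2): strand 2 crosses over strand 3. Perm now: [1 3 2 4 5]
Gen 2 (s2): strand 3 crosses over strand 2. Perm now: [1 2 3 4 5]
Gen 3 (s3): strand 3 crosses over strand 4. Perm now: [1 2 4 3 5]
Gen 4 (s2^-1): strand 2 crosses under strand 4. Perm now: [1 4 2 3 5]
Gen 5 (s3): strand 2 crosses over strand 3. Perm now: [1 4 3 2 5]
Gen 6 (s2^-1): strand 4 crosses under strand 3. Perm now: [1 3 4 2 5]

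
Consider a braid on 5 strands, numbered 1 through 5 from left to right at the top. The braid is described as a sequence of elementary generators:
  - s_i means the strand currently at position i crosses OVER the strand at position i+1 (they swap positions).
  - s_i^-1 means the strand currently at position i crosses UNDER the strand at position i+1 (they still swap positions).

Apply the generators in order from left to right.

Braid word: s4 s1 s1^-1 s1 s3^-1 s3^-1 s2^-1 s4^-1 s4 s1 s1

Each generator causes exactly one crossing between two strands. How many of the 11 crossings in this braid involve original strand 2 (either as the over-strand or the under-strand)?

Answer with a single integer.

Gen 1: crossing 4x5. Involves strand 2? no. Count so far: 0
Gen 2: crossing 1x2. Involves strand 2? yes. Count so far: 1
Gen 3: crossing 2x1. Involves strand 2? yes. Count so far: 2
Gen 4: crossing 1x2. Involves strand 2? yes. Count so far: 3
Gen 5: crossing 3x5. Involves strand 2? no. Count so far: 3
Gen 6: crossing 5x3. Involves strand 2? no. Count so far: 3
Gen 7: crossing 1x3. Involves strand 2? no. Count so far: 3
Gen 8: crossing 5x4. Involves strand 2? no. Count so far: 3
Gen 9: crossing 4x5. Involves strand 2? no. Count so far: 3
Gen 10: crossing 2x3. Involves strand 2? yes. Count so far: 4
Gen 11: crossing 3x2. Involves strand 2? yes. Count so far: 5

Answer: 5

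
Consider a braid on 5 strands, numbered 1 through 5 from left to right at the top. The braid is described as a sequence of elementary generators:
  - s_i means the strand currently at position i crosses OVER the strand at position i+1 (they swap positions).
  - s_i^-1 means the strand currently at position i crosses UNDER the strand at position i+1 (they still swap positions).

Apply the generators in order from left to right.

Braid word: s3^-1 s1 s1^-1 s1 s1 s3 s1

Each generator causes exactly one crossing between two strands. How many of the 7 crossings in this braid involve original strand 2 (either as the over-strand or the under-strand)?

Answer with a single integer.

Gen 1: crossing 3x4. Involves strand 2? no. Count so far: 0
Gen 2: crossing 1x2. Involves strand 2? yes. Count so far: 1
Gen 3: crossing 2x1. Involves strand 2? yes. Count so far: 2
Gen 4: crossing 1x2. Involves strand 2? yes. Count so far: 3
Gen 5: crossing 2x1. Involves strand 2? yes. Count so far: 4
Gen 6: crossing 4x3. Involves strand 2? no. Count so far: 4
Gen 7: crossing 1x2. Involves strand 2? yes. Count so far: 5

Answer: 5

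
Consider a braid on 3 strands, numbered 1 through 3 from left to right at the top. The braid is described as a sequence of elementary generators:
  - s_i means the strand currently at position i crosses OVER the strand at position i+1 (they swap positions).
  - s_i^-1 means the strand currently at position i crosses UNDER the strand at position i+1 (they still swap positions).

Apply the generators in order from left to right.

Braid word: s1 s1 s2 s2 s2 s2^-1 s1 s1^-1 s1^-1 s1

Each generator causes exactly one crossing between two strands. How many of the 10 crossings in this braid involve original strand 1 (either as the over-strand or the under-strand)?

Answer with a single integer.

Gen 1: crossing 1x2. Involves strand 1? yes. Count so far: 1
Gen 2: crossing 2x1. Involves strand 1? yes. Count so far: 2
Gen 3: crossing 2x3. Involves strand 1? no. Count so far: 2
Gen 4: crossing 3x2. Involves strand 1? no. Count so far: 2
Gen 5: crossing 2x3. Involves strand 1? no. Count so far: 2
Gen 6: crossing 3x2. Involves strand 1? no. Count so far: 2
Gen 7: crossing 1x2. Involves strand 1? yes. Count so far: 3
Gen 8: crossing 2x1. Involves strand 1? yes. Count so far: 4
Gen 9: crossing 1x2. Involves strand 1? yes. Count so far: 5
Gen 10: crossing 2x1. Involves strand 1? yes. Count so far: 6

Answer: 6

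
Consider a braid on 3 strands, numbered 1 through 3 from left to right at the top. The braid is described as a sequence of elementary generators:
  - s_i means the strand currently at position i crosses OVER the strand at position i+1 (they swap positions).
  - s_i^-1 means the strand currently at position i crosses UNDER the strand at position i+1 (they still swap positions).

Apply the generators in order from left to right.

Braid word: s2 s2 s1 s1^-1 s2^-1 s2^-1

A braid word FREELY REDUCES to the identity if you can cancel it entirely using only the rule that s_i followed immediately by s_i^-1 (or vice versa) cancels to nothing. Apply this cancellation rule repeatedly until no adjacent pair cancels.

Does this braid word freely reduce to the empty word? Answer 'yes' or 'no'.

Gen 1 (s2): push. Stack: [s2]
Gen 2 (s2): push. Stack: [s2 s2]
Gen 3 (s1): push. Stack: [s2 s2 s1]
Gen 4 (s1^-1): cancels prior s1. Stack: [s2 s2]
Gen 5 (s2^-1): cancels prior s2. Stack: [s2]
Gen 6 (s2^-1): cancels prior s2. Stack: []
Reduced word: (empty)

Answer: yes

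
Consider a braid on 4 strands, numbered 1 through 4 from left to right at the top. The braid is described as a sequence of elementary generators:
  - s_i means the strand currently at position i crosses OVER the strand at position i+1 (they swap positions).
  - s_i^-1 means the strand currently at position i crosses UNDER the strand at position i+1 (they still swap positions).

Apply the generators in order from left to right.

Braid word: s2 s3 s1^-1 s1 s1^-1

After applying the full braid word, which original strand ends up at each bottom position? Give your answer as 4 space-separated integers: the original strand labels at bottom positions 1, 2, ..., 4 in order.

Answer: 3 1 4 2

Derivation:
Gen 1 (s2): strand 2 crosses over strand 3. Perm now: [1 3 2 4]
Gen 2 (s3): strand 2 crosses over strand 4. Perm now: [1 3 4 2]
Gen 3 (s1^-1): strand 1 crosses under strand 3. Perm now: [3 1 4 2]
Gen 4 (s1): strand 3 crosses over strand 1. Perm now: [1 3 4 2]
Gen 5 (s1^-1): strand 1 crosses under strand 3. Perm now: [3 1 4 2]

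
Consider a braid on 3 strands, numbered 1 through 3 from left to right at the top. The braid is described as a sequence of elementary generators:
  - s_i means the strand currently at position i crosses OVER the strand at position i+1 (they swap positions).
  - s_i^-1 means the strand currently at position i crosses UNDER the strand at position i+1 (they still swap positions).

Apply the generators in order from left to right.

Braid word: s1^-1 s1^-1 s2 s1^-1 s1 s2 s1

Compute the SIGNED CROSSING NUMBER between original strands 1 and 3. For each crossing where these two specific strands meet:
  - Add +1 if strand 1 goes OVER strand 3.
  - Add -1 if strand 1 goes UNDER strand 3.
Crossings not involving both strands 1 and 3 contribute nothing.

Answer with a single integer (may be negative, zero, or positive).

Gen 1: crossing 1x2. Both 1&3? no. Sum: 0
Gen 2: crossing 2x1. Both 1&3? no. Sum: 0
Gen 3: crossing 2x3. Both 1&3? no. Sum: 0
Gen 4: 1 under 3. Both 1&3? yes. Contrib: -1. Sum: -1
Gen 5: 3 over 1. Both 1&3? yes. Contrib: -1. Sum: -2
Gen 6: crossing 3x2. Both 1&3? no. Sum: -2
Gen 7: crossing 1x2. Both 1&3? no. Sum: -2

Answer: -2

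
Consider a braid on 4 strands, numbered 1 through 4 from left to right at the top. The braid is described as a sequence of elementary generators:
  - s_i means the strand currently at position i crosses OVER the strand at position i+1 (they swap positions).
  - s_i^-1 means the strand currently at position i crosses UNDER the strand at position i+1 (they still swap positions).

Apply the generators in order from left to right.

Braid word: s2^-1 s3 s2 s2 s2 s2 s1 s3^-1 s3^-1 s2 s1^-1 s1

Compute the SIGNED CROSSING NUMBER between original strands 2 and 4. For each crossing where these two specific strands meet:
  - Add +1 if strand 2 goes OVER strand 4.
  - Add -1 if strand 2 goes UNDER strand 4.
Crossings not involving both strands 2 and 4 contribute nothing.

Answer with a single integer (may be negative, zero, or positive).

Answer: 1

Derivation:
Gen 1: crossing 2x3. Both 2&4? no. Sum: 0
Gen 2: 2 over 4. Both 2&4? yes. Contrib: +1. Sum: 1
Gen 3: crossing 3x4. Both 2&4? no. Sum: 1
Gen 4: crossing 4x3. Both 2&4? no. Sum: 1
Gen 5: crossing 3x4. Both 2&4? no. Sum: 1
Gen 6: crossing 4x3. Both 2&4? no. Sum: 1
Gen 7: crossing 1x3. Both 2&4? no. Sum: 1
Gen 8: 4 under 2. Both 2&4? yes. Contrib: +1. Sum: 2
Gen 9: 2 under 4. Both 2&4? yes. Contrib: -1. Sum: 1
Gen 10: crossing 1x4. Both 2&4? no. Sum: 1
Gen 11: crossing 3x4. Both 2&4? no. Sum: 1
Gen 12: crossing 4x3. Both 2&4? no. Sum: 1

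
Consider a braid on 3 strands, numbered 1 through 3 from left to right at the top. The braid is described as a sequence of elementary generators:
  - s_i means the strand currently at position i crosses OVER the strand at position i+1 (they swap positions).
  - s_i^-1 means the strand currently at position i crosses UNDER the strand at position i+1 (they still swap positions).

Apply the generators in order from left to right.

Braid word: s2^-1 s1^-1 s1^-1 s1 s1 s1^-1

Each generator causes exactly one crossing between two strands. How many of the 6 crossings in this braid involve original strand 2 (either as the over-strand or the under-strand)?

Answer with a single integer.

Answer: 1

Derivation:
Gen 1: crossing 2x3. Involves strand 2? yes. Count so far: 1
Gen 2: crossing 1x3. Involves strand 2? no. Count so far: 1
Gen 3: crossing 3x1. Involves strand 2? no. Count so far: 1
Gen 4: crossing 1x3. Involves strand 2? no. Count so far: 1
Gen 5: crossing 3x1. Involves strand 2? no. Count so far: 1
Gen 6: crossing 1x3. Involves strand 2? no. Count so far: 1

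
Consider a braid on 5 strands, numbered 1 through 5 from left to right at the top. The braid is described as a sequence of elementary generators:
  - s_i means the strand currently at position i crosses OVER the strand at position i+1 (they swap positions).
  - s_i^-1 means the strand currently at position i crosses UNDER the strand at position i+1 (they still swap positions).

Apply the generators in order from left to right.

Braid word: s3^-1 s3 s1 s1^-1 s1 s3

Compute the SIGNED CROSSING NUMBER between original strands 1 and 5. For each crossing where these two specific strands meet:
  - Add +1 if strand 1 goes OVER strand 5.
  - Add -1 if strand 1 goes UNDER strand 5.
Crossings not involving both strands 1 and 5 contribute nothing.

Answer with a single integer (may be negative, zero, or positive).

Gen 1: crossing 3x4. Both 1&5? no. Sum: 0
Gen 2: crossing 4x3. Both 1&5? no. Sum: 0
Gen 3: crossing 1x2. Both 1&5? no. Sum: 0
Gen 4: crossing 2x1. Both 1&5? no. Sum: 0
Gen 5: crossing 1x2. Both 1&5? no. Sum: 0
Gen 6: crossing 3x4. Both 1&5? no. Sum: 0

Answer: 0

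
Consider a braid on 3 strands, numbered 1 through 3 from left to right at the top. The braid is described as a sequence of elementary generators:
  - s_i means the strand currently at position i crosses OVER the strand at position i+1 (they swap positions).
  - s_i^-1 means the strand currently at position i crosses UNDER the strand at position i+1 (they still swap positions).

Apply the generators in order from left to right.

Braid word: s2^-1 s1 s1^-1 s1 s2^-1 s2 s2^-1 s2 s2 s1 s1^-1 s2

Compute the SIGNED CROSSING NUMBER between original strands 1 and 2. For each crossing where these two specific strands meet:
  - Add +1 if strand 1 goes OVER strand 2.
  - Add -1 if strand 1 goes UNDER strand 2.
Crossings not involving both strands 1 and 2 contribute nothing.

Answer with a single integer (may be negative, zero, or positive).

Gen 1: crossing 2x3. Both 1&2? no. Sum: 0
Gen 2: crossing 1x3. Both 1&2? no. Sum: 0
Gen 3: crossing 3x1. Both 1&2? no. Sum: 0
Gen 4: crossing 1x3. Both 1&2? no. Sum: 0
Gen 5: 1 under 2. Both 1&2? yes. Contrib: -1. Sum: -1
Gen 6: 2 over 1. Both 1&2? yes. Contrib: -1. Sum: -2
Gen 7: 1 under 2. Both 1&2? yes. Contrib: -1. Sum: -3
Gen 8: 2 over 1. Both 1&2? yes. Contrib: -1. Sum: -4
Gen 9: 1 over 2. Both 1&2? yes. Contrib: +1. Sum: -3
Gen 10: crossing 3x2. Both 1&2? no. Sum: -3
Gen 11: crossing 2x3. Both 1&2? no. Sum: -3
Gen 12: 2 over 1. Both 1&2? yes. Contrib: -1. Sum: -4

Answer: -4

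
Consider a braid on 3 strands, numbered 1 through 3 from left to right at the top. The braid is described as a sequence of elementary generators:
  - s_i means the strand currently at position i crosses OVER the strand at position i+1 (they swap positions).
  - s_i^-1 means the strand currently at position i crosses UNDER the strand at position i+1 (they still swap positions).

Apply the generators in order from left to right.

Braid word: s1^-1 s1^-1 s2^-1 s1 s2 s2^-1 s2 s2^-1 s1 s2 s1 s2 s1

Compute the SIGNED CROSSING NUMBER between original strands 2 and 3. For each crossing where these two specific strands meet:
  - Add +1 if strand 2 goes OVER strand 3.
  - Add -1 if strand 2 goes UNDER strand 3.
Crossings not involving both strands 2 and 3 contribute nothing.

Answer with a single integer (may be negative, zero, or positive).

Answer: -1

Derivation:
Gen 1: crossing 1x2. Both 2&3? no. Sum: 0
Gen 2: crossing 2x1. Both 2&3? no. Sum: 0
Gen 3: 2 under 3. Both 2&3? yes. Contrib: -1. Sum: -1
Gen 4: crossing 1x3. Both 2&3? no. Sum: -1
Gen 5: crossing 1x2. Both 2&3? no. Sum: -1
Gen 6: crossing 2x1. Both 2&3? no. Sum: -1
Gen 7: crossing 1x2. Both 2&3? no. Sum: -1
Gen 8: crossing 2x1. Both 2&3? no. Sum: -1
Gen 9: crossing 3x1. Both 2&3? no. Sum: -1
Gen 10: 3 over 2. Both 2&3? yes. Contrib: -1. Sum: -2
Gen 11: crossing 1x2. Both 2&3? no. Sum: -2
Gen 12: crossing 1x3. Both 2&3? no. Sum: -2
Gen 13: 2 over 3. Both 2&3? yes. Contrib: +1. Sum: -1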